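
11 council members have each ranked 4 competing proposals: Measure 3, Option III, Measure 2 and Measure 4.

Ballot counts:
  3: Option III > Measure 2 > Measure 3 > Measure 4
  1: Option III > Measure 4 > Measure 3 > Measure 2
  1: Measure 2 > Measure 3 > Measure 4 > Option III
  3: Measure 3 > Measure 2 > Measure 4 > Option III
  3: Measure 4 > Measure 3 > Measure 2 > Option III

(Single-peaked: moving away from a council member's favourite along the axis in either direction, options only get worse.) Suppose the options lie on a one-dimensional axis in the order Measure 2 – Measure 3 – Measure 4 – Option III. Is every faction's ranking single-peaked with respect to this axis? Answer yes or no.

Axis positions: Measure 2=1, Measure 3=2, Measure 4=3, Option III=4.
Faction 1: ranking walks positions 4-1-2-3; Measure 2 is ranked above Measure 4 even though Measure 4 lies between Measure 2 and the peak Option III on the axis — preferences dip and rise again. Not single-peaked.
Faction 2 (peak Option III at position 4): ranking walks positions 4-3-2-1, expanding outward from the peak — single-peaked.
Faction 3 (peak Measure 2 at position 1): ranking walks positions 1-2-3-4, expanding outward from the peak — single-peaked.
Faction 4 (peak Measure 3 at position 2): ranking walks positions 2-1-3-4, expanding outward from the peak — single-peaked.
Faction 5 (peak Measure 4 at position 3): ranking walks positions 3-2-1-4, expanding outward from the peak — single-peaked.
Faction 1 violates single-peakedness, so the profile is not single-peaked on this axis.

no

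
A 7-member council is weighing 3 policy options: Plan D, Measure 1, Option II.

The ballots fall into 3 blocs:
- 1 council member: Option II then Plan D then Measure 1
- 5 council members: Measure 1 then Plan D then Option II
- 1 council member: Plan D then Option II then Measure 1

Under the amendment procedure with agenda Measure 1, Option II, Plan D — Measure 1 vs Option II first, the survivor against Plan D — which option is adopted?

Measure 1

Round 1: Measure 1 vs Option II — 5–2, Measure 1 advances.
Round 2: Measure 1 vs Plan D — 5–2, Measure 1 advances.
The agenda winner is Measure 1.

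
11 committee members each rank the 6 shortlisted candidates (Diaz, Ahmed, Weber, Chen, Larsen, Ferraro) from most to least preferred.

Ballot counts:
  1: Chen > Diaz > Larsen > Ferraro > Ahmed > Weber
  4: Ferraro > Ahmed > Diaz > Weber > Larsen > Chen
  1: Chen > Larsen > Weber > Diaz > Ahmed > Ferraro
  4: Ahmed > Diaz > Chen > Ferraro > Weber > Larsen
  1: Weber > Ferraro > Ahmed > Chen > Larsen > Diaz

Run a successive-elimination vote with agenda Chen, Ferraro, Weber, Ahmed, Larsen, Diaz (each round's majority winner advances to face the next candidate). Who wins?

Round 1: Chen vs Ferraro — 6–5, Chen advances.
Round 2: Chen vs Weber — 6–5, Chen advances.
Round 3: Chen vs Ahmed — 2–9, Ahmed advances.
Round 4: Ahmed vs Larsen — 9–2, Ahmed advances.
Round 5: Ahmed vs Diaz — 9–2, Ahmed advances.
Ahmed survives the agenda.

Ahmed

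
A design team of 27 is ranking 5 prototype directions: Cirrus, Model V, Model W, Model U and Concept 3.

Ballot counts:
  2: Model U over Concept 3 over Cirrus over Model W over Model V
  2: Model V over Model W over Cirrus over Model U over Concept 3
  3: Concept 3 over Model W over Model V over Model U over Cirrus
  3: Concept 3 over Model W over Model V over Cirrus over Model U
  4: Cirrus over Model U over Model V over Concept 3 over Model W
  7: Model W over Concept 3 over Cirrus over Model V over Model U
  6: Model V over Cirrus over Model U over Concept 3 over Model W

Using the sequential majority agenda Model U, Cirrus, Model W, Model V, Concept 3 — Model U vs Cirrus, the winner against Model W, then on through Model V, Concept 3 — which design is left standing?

Round 1: Model U vs Cirrus — 5–22, Cirrus advances.
Round 2: Cirrus vs Model W — 12–15, Model W advances.
Round 3: Model W vs Model V — 15–12, Model W advances.
Round 4: Model W vs Concept 3 — 9–18, Concept 3 advances.
The agenda winner is Concept 3.

Concept 3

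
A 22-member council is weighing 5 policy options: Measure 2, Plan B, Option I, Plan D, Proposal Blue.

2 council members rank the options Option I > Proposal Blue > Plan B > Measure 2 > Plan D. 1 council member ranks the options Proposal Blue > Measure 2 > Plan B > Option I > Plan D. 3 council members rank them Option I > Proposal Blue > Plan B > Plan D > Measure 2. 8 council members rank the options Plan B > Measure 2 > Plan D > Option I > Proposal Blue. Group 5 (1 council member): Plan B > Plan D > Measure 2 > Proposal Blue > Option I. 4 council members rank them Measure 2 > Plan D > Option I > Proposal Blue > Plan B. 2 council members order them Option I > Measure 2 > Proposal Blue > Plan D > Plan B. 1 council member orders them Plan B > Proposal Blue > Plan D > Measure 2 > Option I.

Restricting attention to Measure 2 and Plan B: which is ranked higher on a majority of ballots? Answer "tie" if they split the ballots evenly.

Plan B

Ballots ranking Measure 2 above Plan B: 1 + 4 + 2 = 7.
Ballots ranking Plan B above Measure 2: 22 − 7 = 15.
Plan B wins the head-to-head 15–7.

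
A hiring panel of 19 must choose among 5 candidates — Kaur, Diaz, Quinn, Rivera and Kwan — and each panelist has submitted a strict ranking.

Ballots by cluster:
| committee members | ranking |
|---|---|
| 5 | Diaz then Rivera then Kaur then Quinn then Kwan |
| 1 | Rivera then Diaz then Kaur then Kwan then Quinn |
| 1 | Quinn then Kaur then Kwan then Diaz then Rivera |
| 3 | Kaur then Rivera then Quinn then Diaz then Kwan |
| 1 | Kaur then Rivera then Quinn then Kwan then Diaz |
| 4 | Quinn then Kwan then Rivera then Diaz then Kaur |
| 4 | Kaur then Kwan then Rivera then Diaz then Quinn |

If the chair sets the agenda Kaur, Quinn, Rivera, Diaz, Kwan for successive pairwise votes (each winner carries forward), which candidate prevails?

Rivera

Round 1: Kaur vs Quinn — 14–5, Kaur advances.
Round 2: Kaur vs Rivera — 9–10, Rivera advances.
Round 3: Rivera vs Diaz — 13–6, Rivera advances.
Round 4: Rivera vs Kwan — 10–9, Rivera advances.
The agenda winner is Rivera.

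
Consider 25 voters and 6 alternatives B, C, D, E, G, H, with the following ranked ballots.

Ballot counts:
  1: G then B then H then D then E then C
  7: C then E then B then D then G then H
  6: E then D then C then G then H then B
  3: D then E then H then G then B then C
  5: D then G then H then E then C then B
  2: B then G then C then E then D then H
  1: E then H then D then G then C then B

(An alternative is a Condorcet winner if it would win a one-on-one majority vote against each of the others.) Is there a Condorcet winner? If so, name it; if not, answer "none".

Check each pair by majority over 25 ballots:
B–C: C 19–6.
B vs D: D, 15–10.
B vs E: E, 22–3.
B–G: G 16–9.
B vs H: H, 15–10.
C vs D: D wins 16–9.
C–E: E 16–9.
C vs G: C wins 13–12.
C vs H: C, 15–10.
D vs E: E, 16–9.
D vs G: D, 22–3.
D vs H: D, 23–2.
E vs G: E wins 17–8.
E vs H: E, 19–6.
G–H: G 21–4.
E defeats every rival head-to-head and is the Condorcet winner.

E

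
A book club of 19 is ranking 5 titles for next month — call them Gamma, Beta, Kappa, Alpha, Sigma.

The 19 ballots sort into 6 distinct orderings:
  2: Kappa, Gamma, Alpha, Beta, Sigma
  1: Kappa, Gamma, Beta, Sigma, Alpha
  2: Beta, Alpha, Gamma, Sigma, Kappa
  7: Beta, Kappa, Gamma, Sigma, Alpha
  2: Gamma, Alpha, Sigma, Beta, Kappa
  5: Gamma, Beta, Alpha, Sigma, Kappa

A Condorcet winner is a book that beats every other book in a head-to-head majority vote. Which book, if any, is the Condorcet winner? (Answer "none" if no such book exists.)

none

Check each pair by majority over 19 ballots:
Gamma vs Beta: Gamma, 10–9.
Gamma vs Kappa: Kappa wins 10–9.
Gamma vs Alpha: Gamma, 17–2.
Gamma vs Sigma: 2+1+2+7+2+5 = 19 for Gamma, 0 for Sigma — Gamma by 19–0.
Beta vs Kappa: 16 to 3, Beta.
Beta vs Alpha: 1+2+7+5 = 15 for Beta, 4 for Alpha — Beta by 15–4.
Beta–Sigma: Beta 17–2.
Kappa vs Alpha: Kappa preferred on 2+1+7 = 10 ballots; Kappa wins 10–9.
Kappa vs Sigma: Kappa is ranked higher on 2+1+7 = 10 ballots, Sigma on 9. Kappa wins 10–9.
Alpha vs Sigma: Alpha wins 11–8.
Each book drops at least one matchup (Gamma loses to Kappa; Beta loses to Gamma; Kappa loses to Beta; Alpha loses to Gamma; Sigma loses to Gamma); the cycle Gamma > Beta > Kappa > Gamma rules out a Condorcet winner.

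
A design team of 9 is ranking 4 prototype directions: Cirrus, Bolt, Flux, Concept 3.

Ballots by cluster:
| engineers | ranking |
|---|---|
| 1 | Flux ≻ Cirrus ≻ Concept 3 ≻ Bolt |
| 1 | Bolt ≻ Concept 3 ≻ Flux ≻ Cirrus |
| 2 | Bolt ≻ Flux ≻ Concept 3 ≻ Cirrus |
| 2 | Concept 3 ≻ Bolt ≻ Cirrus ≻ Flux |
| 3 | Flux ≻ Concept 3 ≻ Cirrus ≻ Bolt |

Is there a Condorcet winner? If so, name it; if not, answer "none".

Head-to-head results (9 engineers):
Cirrus vs Bolt: Cirrus is ranked higher on 1+3 = 4 ballots, Bolt on 5. Bolt wins 5–4.
Cirrus vs Flux: Cirrus is ranked higher on 2 ballots, Flux on 7. Flux wins 7–2.
Cirrus vs Concept 3: Cirrus is ranked higher on 1 ballot, Concept 3 on 8. Concept 3 wins 8–1.
Bolt vs Flux: 5 to 4, Bolt.
Bolt vs Concept 3: Bolt preferred on 1+2 = 3 ballots; Concept 3 wins 6–3.
Flux vs Concept 3: Flux is ranked higher on 1+2+3 = 6 ballots, Concept 3 on 3. Flux wins 6–3.
No design is unbeaten: Cirrus loses to Bolt; Bolt loses to Concept 3; Flux loses to Bolt; Concept 3 loses to Flux. In particular Bolt beats Flux beats Concept 3 beats Bolt is a majority cycle — no Condorcet winner exists.

none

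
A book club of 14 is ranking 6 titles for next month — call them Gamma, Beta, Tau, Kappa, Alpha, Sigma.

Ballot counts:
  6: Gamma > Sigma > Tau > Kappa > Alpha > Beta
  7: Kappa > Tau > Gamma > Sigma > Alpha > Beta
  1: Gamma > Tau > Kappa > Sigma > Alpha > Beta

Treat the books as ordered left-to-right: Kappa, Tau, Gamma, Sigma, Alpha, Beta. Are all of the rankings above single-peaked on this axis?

Axis positions: Kappa=1, Tau=2, Gamma=3, Sigma=4, Alpha=5, Beta=6.
Ballot type 1 (peak Gamma at position 3): ranking walks positions 3-4-2-1-5-6, expanding outward from the peak — single-peaked.
Ballot type 2 (peak Kappa at position 1): ranking walks positions 1-2-3-4-5-6, expanding outward from the peak — single-peaked.
Ballot type 3 (peak Gamma at position 3): ranking walks positions 3-2-1-4-5-6, expanding outward from the peak — single-peaked.
Every ranking is single-peaked on this axis.

yes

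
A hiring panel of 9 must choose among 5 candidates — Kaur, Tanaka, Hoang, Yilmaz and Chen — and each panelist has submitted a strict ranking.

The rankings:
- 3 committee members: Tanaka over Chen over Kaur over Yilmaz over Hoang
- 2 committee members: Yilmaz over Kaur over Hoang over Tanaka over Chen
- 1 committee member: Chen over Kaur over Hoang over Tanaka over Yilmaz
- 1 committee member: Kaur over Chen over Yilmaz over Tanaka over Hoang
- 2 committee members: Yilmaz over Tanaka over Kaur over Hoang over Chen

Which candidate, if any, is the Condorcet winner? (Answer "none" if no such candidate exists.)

Head-to-head results (9 committee members):
Kaur vs Tanaka: 2+1+1 = 4 for Kaur, 5 for Tanaka — Tanaka by 5–4.
Kaur vs Hoang: Kaur is ranked higher on 3+2+1+1+2 = 9 ballots, Hoang on 0. Kaur wins 9–0.
Kaur vs Yilmaz: 3+1+1 = 5 for Kaur, 4 for Yilmaz — Kaur by 5–4.
Kaur vs Chen: 5 to 4, Kaur.
Tanaka vs Hoang: 6 to 3, Tanaka.
Tanaka vs Yilmaz: Tanaka is ranked higher on 3+1 = 4 ballots, Yilmaz on 5. Yilmaz wins 5–4.
Tanaka vs Chen: 3+2+2 = 7 for Tanaka, 2 for Chen — Tanaka by 7–2.
Hoang vs Yilmaz: 1 for Hoang, 8 for Yilmaz — Yilmaz by 8–1.
Hoang vs Chen: Hoang preferred on 2+2 = 4 ballots; Chen wins 5–4.
Yilmaz vs Chen: 4 to 5, Chen.
Each candidate drops at least one matchup (Kaur loses to Tanaka; Tanaka loses to Yilmaz; Hoang loses to Kaur; Yilmaz loses to Kaur; Chen loses to Kaur); the cycle Kaur > Yilmaz > Tanaka > Kaur rules out a Condorcet winner.

none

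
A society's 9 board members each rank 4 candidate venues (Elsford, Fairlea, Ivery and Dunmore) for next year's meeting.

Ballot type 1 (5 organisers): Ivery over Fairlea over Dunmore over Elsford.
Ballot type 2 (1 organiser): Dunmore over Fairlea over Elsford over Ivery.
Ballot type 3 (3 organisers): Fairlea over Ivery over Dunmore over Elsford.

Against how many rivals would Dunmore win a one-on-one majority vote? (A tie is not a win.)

1

Dunmore against each rival (9 organisers):
Dunmore vs Elsford: 5+1+3 = 9 for Dunmore, 0 for Elsford — Dunmore by 9–0.
Dunmore vs Fairlea: Dunmore is ranked higher on 1 ballot, Fairlea on 8. Fairlea wins 8–1.
Dunmore vs Ivery: Ivery wins 8–1.
Dunmore beats Elsford; loses to Fairlea, Ivery — 1 pairwise win.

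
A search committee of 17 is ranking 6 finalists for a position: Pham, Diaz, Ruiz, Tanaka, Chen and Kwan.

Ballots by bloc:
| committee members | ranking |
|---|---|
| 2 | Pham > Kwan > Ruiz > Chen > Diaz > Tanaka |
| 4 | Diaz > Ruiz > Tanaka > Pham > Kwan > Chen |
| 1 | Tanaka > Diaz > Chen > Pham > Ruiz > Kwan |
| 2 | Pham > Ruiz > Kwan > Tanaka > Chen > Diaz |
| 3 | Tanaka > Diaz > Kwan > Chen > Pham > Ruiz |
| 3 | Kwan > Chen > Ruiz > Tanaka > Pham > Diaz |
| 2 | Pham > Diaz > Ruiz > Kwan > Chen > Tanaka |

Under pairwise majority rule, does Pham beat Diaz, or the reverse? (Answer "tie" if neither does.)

Ballots ranking Pham above Diaz: 2 + 2 + 3 + 2 = 9.
Ballots ranking Diaz above Pham: 17 − 9 = 8.
Pham wins the head-to-head 9–8.

Pham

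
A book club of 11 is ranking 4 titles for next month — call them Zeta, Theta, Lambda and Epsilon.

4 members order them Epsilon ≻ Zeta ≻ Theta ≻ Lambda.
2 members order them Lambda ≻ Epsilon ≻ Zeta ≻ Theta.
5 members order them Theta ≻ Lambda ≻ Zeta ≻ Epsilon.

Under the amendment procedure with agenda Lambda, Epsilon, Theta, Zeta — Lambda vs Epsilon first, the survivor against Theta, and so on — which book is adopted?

Zeta

Round 1: Lambda vs Epsilon — 7–4, Lambda advances.
Round 2: Lambda vs Theta — 2–9, Theta advances.
Round 3: Theta vs Zeta — 5–6, Zeta advances.
Zeta survives the agenda.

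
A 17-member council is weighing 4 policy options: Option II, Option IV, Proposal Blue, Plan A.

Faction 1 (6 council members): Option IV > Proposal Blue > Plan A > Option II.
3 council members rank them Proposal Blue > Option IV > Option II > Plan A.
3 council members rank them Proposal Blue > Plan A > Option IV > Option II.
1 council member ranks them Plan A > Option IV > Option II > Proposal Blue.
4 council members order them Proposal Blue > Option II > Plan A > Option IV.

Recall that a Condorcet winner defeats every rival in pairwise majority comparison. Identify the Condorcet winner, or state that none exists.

Proposal Blue

Check each pair by majority over 17 ballots:
Option II vs Option IV: Option IV, 13–4.
Option II vs Proposal Blue: Proposal Blue wins 16–1.
Option II vs Plan A: 3+4 = 7 for Option II, 10 for Plan A — Plan A by 10–7.
Option IV vs Proposal Blue: 7 to 10, Proposal Blue.
Option IV vs Plan A: Option IV wins 9–8.
Proposal Blue vs Plan A: Proposal Blue is ranked higher on 6+3+3+4 = 16 ballots, Plan A on 1. Proposal Blue wins 16–1.
Proposal Blue defeats every rival head-to-head and is the Condorcet winner.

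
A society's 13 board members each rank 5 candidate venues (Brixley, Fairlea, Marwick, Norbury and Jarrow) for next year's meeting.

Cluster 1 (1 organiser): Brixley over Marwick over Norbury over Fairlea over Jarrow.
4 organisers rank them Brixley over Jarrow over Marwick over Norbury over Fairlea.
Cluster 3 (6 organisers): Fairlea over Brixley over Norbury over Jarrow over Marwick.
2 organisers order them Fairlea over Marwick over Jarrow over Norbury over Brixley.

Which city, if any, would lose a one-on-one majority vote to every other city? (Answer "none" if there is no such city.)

Pairwise majorities:
Brixley vs Fairlea: 1+4 = 5 for Brixley, 8 for Fairlea — Fairlea by 8–5.
Brixley vs Marwick: Brixley wins 11–2.
Brixley vs Norbury: Brixley preferred on 1+4+6 = 11 ballots; Brixley wins 11–2.
Brixley vs Jarrow: Brixley, 11–2.
Fairlea–Marwick: Fairlea 8–5.
Fairlea–Norbury: Fairlea 8–5.
Fairlea vs Jarrow: Fairlea wins 9–4.
Marwick vs Norbury: Marwick wins 7–6.
Marwick vs Jarrow: 1+2 = 3 for Marwick, 10 for Jarrow — Jarrow by 10–3.
Norbury vs Jarrow: 7 to 6, Norbury.
Every city wins at least one matchup (Brixley beats Marwick; Fairlea beats Brixley; Marwick beats Norbury; Norbury beats Jarrow; Jarrow beats Marwick), so there is no Condorcet loser.

none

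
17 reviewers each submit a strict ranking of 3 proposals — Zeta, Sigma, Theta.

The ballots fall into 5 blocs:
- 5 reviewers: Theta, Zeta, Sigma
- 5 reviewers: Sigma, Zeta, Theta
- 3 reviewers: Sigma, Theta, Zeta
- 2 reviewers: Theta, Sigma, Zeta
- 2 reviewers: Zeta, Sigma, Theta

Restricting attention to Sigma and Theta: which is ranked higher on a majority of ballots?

Sigma

Ballots ranking Sigma above Theta: 5 + 3 + 2 = 10.
Ballots ranking Theta above Sigma: 17 − 10 = 7.
Sigma wins the head-to-head 10–7.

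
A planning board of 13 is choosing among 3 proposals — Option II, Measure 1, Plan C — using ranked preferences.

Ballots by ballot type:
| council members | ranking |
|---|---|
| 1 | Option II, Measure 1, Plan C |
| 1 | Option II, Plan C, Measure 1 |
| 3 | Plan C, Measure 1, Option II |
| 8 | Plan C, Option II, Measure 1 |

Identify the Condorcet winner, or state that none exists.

Plan C

Head-to-head results (13 council members):
Option II vs Measure 1: Option II preferred on 1+1+8 = 10 ballots; Option II wins 10–3.
Option II vs Plan C: 2 to 11, Plan C.
Measure 1 vs Plan C: Measure 1 is ranked higher on 1 ballot, Plan C on 12. Plan C wins 12–1.
Plan C defeats every rival head-to-head and is the Condorcet winner.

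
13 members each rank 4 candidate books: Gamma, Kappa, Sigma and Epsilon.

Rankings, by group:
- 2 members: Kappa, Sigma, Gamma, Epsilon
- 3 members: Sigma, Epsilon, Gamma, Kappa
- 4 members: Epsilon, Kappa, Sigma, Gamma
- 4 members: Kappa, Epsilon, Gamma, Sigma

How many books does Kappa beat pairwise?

2

Kappa against each rival (13 members):
Kappa vs Gamma: 2+4+4 = 10 for Kappa, 3 for Gamma — Kappa by 10–3.
Kappa–Sigma: Kappa 10–3.
Kappa vs Epsilon: 2+4 = 6 for Kappa, 7 for Epsilon — Epsilon by 7–6.
Kappa beats Gamma, Sigma; loses to Epsilon — 2 pairwise wins.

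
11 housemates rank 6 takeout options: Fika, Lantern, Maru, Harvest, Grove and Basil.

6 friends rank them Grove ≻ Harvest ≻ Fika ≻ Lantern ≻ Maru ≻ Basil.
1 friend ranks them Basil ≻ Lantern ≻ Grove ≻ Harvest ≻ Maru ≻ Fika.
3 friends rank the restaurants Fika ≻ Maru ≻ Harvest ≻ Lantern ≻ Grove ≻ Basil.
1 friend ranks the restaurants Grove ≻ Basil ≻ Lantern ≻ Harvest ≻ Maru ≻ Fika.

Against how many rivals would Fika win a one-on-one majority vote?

Fika against each rival (11 friends):
Fika vs Lantern: Fika is ranked higher on 6+3 = 9 ballots, Lantern on 2. Fika wins 9–2.
Fika vs Maru: Fika preferred on 6+3 = 9 ballots; Fika wins 9–2.
Fika vs Harvest: Harvest wins 8–3.
Fika–Grove: Grove 8–3.
Fika vs Basil: Fika, 9–2.
Fika beats Lantern, Maru, Basil; loses to Harvest, Grove — 3 pairwise wins.

3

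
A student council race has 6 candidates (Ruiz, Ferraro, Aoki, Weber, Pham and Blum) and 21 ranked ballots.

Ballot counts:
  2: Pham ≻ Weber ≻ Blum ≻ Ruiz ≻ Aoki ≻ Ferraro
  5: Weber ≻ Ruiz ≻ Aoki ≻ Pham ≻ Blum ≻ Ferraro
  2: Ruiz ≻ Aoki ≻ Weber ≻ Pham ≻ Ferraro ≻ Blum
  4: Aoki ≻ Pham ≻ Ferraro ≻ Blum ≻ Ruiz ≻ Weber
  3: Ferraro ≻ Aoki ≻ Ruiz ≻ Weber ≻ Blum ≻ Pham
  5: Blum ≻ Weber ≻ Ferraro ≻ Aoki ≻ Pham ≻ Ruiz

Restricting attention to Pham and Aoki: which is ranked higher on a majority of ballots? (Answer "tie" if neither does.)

Ballots ranking Pham above Aoki: 2.
Ballots ranking Aoki above Pham: 21 − 2 = 19.
Aoki wins the head-to-head 19–2.

Aoki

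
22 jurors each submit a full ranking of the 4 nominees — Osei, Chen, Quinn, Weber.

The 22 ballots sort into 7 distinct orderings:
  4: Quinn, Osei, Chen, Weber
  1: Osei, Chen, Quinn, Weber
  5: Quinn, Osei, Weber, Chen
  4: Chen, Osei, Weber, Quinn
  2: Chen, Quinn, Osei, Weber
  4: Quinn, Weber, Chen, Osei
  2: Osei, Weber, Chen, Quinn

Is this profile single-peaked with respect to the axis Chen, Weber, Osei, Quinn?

no

Axis positions: Chen=1, Weber=2, Osei=3, Quinn=4.
Group 1: ranking walks positions 4-3-1-2; Chen is ranked above Weber even though Weber lies between Chen and the peak Quinn on the axis — preferences dip and rise again. Not single-peaked.
Group 2: ranking walks positions 3-1-4-2; Chen is ranked above Weber even though Weber lies between Chen and the peak Osei on the axis — preferences dip and rise again. Not single-peaked.
Group 3 (peak Quinn at position 4): ranking walks positions 4-3-2-1, expanding outward from the peak — single-peaked.
Group 4: ranking walks positions 1-3-2-4; Osei is ranked above Weber even though Weber lies between Osei and the peak Chen on the axis — preferences dip and rise again. Not single-peaked.
Group 5: ranking walks positions 1-4-3-2; Quinn is ranked above Weber even though Weber lies between Quinn and the peak Chen on the axis — preferences dip and rise again. Not single-peaked.
Group 6: ranking walks positions 4-2-1-3; Weber is ranked above Osei even though Osei lies between Weber and the peak Quinn on the axis — preferences dip and rise again. Not single-peaked.
Group 7 (peak Osei at position 3): ranking walks positions 3-2-1-4, expanding outward from the peak — single-peaked.
Group 1 violates single-peakedness, so the profile is not single-peaked on this axis.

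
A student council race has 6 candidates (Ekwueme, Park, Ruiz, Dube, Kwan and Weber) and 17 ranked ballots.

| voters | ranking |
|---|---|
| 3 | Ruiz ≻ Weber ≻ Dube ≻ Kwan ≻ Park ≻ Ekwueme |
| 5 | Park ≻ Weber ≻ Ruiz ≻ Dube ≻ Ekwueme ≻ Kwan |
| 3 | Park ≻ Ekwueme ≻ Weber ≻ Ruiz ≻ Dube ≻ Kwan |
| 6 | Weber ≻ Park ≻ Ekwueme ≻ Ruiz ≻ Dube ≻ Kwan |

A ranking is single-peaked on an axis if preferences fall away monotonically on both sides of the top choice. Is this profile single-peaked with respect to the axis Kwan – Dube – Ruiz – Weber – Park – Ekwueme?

Axis positions: Kwan=1, Dube=2, Ruiz=3, Weber=4, Park=5, Ekwueme=6.
Cluster 1 (peak Ruiz at position 3): ranking walks positions 3-4-2-1-5-6, expanding outward from the peak — single-peaked.
Cluster 2 (peak Park at position 5): ranking walks positions 5-4-3-2-6-1, expanding outward from the peak — single-peaked.
Cluster 3 (peak Park at position 5): ranking walks positions 5-6-4-3-2-1, expanding outward from the peak — single-peaked.
Cluster 4 (peak Weber at position 4): ranking walks positions 4-5-6-3-2-1, expanding outward from the peak — single-peaked.
Every ranking is single-peaked on this axis.

yes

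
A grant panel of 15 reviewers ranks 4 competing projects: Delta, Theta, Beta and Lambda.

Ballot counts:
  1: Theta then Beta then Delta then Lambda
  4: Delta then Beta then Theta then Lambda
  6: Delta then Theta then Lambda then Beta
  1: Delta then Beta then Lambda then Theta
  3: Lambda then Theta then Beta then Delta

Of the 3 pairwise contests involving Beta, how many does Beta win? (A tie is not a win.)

0

Beta against each rival (15 reviewers):
Beta vs Delta: Delta, 11–4.
Beta vs Theta: 4+1 = 5 for Beta, 10 for Theta — Theta by 10–5.
Beta vs Lambda: Lambda wins 9–6.
Beta beats no one; loses to Delta, Theta, Lambda — 0 pairwise wins.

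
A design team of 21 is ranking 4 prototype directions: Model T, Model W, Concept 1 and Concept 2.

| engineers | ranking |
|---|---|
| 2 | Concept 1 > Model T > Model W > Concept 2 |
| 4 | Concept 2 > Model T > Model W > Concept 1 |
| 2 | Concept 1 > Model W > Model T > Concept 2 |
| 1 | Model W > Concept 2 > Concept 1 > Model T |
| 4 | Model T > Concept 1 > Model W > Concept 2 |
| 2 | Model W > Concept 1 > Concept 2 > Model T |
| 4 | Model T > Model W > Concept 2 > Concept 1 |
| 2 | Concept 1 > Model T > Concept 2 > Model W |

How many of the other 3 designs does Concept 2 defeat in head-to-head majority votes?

Concept 2 against each rival (21 engineers):
Concept 2 vs Model T: Model T wins 14–7.
Concept 2 vs Model W: Model W wins 15–6.
Concept 2 vs Concept 1: Concept 1, 12–9.
Concept 2 beats no one; loses to Model T, Model W, Concept 1 — 0 pairwise wins.

0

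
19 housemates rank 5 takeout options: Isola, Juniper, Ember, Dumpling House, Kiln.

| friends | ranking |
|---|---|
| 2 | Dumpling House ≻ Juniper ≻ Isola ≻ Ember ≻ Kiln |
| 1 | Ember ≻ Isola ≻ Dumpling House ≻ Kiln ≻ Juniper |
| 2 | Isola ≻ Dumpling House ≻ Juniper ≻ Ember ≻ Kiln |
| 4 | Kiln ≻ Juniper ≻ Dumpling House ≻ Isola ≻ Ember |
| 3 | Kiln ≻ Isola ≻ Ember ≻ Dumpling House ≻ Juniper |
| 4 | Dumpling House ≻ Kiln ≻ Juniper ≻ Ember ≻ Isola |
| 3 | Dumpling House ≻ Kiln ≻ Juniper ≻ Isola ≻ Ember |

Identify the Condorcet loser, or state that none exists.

Pairwise majorities:
Isola–Juniper: Juniper 13–6.
Isola vs Ember: Isola preferred on 2+2+4+3+3 = 14 ballots; Isola wins 14–5.
Isola vs Dumpling House: 1+2+3 = 6 for Isola, 13 for Dumpling House — Dumpling House by 13–6.
Isola vs Kiln: 5 to 14, Kiln.
Juniper vs Ember: 2+2+4+4+3 = 15 for Juniper, 4 for Ember — Juniper by 15–4.
Juniper–Dumpling House: Dumpling House 15–4.
Juniper vs Kiln: 2+2 = 4 for Juniper, 15 for Kiln — Kiln by 15–4.
Ember vs Dumpling House: Dumpling House wins 15–4.
Ember vs Kiln: 2+1+2 = 5 for Ember, 14 for Kiln — Kiln by 14–5.
Dumpling House vs Kiln: Dumpling House wins 12–7.
Ember is beaten in every head-to-head and is the Condorcet loser.

Ember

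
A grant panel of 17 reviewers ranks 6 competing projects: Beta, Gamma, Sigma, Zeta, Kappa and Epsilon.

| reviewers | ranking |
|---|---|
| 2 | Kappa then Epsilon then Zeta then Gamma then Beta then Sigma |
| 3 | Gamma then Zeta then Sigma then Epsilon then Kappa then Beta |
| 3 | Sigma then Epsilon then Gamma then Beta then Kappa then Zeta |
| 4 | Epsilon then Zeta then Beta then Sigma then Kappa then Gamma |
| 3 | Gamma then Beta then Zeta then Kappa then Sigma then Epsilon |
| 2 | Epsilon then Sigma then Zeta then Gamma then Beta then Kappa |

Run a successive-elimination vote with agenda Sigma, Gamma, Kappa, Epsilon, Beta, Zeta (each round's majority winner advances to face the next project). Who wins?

Zeta

Round 1: Sigma vs Gamma — 9–8, Sigma advances.
Round 2: Sigma vs Kappa — 12–5, Sigma advances.
Round 3: Sigma vs Epsilon — 9–8, Sigma advances.
Round 4: Sigma vs Beta — 8–9, Beta advances.
Round 5: Beta vs Zeta — 6–11, Zeta advances.
The agenda winner is Zeta.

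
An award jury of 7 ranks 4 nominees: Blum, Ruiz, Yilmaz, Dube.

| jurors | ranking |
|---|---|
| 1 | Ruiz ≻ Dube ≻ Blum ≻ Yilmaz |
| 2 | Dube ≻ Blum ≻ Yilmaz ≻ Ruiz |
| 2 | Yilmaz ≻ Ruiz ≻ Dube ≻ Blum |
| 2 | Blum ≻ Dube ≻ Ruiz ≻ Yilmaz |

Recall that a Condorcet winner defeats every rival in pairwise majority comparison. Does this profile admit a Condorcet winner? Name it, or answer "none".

Head-to-head results (7 jurors):
Blum–Ruiz: Blum 4–3.
Blum vs Yilmaz: Blum wins 5–2.
Blum–Dube: Dube 5–2.
Ruiz vs Yilmaz: Yilmaz wins 4–3.
Ruiz vs Dube: Dube wins 4–3.
Yilmaz vs Dube: Dube wins 5–2.
Dube beats each of Blum, Ruiz, Yilmaz — Dube is the Condorcet winner.

Dube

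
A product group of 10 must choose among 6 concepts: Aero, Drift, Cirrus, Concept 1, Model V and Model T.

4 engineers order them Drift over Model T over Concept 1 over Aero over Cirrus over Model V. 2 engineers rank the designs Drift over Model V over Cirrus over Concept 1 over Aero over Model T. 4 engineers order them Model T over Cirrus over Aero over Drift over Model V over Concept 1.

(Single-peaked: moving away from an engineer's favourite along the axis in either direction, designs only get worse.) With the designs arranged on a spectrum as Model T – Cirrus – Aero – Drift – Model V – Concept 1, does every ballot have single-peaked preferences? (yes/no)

Axis positions: Model T=1, Cirrus=2, Aero=3, Drift=4, Model V=5, Concept 1=6.
Faction 1: ranking walks positions 4-1-6-3-2-5; Model T is ranked above Aero even though Aero lies between Model T and the peak Drift on the axis — preferences dip and rise again. Not single-peaked.
Faction 2: ranking walks positions 4-5-2-6-3-1; Cirrus is ranked above Aero even though Aero lies between Cirrus and the peak Drift on the axis — preferences dip and rise again. Not single-peaked.
Faction 3 (peak Model T at position 1): ranking walks positions 1-2-3-4-5-6, expanding outward from the peak — single-peaked.
Faction 1 violates single-peakedness, so the profile is not single-peaked on this axis.

no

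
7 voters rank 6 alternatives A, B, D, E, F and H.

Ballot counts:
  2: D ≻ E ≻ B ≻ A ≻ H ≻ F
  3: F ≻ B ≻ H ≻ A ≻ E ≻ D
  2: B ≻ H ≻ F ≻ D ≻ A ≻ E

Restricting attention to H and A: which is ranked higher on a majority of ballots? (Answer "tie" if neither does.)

H

Ballots ranking H above A: 3 + 2 = 5.
Ballots ranking A above H: 7 − 5 = 2.
H wins the head-to-head 5–2.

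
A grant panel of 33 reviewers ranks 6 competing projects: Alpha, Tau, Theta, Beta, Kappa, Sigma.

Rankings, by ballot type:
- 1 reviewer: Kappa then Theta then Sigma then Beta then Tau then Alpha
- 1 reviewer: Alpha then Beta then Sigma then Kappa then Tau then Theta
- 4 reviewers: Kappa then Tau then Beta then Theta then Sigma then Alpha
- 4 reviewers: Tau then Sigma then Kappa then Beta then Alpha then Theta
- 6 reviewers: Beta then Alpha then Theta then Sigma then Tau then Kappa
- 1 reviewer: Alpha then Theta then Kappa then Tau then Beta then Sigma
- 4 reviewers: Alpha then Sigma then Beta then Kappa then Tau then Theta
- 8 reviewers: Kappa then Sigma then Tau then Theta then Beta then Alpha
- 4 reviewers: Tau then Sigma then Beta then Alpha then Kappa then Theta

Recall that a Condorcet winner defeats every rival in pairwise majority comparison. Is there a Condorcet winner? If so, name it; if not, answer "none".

Sigma

Check each pair by majority over 33 ballots:
Alpha vs Tau: Alpha preferred on 1+6+1+4 = 12 ballots; Tau wins 21–12.
Alpha–Theta: Alpha 20–13.
Alpha vs Beta: Beta wins 27–6.
Alpha vs Kappa: 16 to 17, Kappa.
Alpha–Sigma: Sigma 21–12.
Tau vs Theta: Tau, 25–8.
Tau vs Beta: Tau is ranked higher on 4+4+1+8+4 = 21 ballots, Beta on 12. Tau wins 21–12.
Tau vs Kappa: Tau is ranked higher on 4+6+4 = 14 ballots, Kappa on 19. Kappa wins 19–14.
Tau vs Sigma: Sigma wins 20–13.
Theta vs Beta: Beta, 23–10.
Theta vs Kappa: Kappa, 26–7.
Theta vs Sigma: Theta preferred on 1+4+6+1 = 12 ballots; Sigma wins 21–12.
Beta vs Kappa: 15 to 18, Kappa.
Beta vs Sigma: 1+4+6+1 = 12 for Beta, 21 for Sigma — Sigma by 21–12.
Kappa–Sigma: Sigma 19–14.
Sigma defeats every rival head-to-head and is the Condorcet winner.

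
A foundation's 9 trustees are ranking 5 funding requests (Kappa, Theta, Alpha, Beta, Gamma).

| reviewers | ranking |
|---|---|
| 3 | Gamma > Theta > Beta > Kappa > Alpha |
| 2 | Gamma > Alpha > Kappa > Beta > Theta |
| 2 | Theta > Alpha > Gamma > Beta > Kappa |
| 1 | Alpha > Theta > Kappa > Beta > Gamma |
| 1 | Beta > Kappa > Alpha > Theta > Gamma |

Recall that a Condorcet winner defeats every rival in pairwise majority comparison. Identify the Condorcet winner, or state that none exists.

Head-to-head results (9 reviewers):
Kappa vs Theta: 3 to 6, Theta.
Kappa vs Alpha: Alpha wins 5–4.
Kappa vs Beta: Beta, 6–3.
Kappa vs Gamma: Gamma wins 7–2.
Theta vs Alpha: Theta preferred on 3+2 = 5 ballots; Theta wins 5–4.
Theta vs Beta: Theta wins 6–3.
Theta vs Gamma: Gamma wins 5–4.
Alpha–Beta: Alpha 5–4.
Alpha–Gamma: Gamma 5–4.
Beta–Gamma: Gamma 7–2.
Only Gamma has no losses; Gamma is the Condorcet winner.

Gamma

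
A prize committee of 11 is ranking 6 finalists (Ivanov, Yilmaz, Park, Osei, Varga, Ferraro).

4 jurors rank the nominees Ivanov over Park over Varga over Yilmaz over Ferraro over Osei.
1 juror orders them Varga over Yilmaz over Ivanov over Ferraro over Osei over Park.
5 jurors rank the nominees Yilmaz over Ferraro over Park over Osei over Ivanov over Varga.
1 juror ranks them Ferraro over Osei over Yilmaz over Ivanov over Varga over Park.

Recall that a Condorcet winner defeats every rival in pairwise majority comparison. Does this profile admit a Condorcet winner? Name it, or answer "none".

Yilmaz

Pairwise majorities:
Ivanov vs Yilmaz: Ivanov preferred on 4 ballots; Yilmaz wins 7–4.
Ivanov vs Park: 6 to 5, Ivanov.
Ivanov vs Osei: 4+1 = 5 for Ivanov, 6 for Osei — Osei by 6–5.
Ivanov vs Varga: Ivanov preferred on 4+5+1 = 10 ballots; Ivanov wins 10–1.
Ivanov vs Ferraro: 5 to 6, Ferraro.
Yilmaz vs Park: 1+5+1 = 7 for Yilmaz, 4 for Park — Yilmaz by 7–4.
Yilmaz vs Osei: Yilmaz preferred on 4+1+5 = 10 ballots; Yilmaz wins 10–1.
Yilmaz vs Varga: Yilmaz preferred on 5+1 = 6 ballots; Yilmaz wins 6–5.
Yilmaz vs Ferraro: Yilmaz preferred on 4+1+5 = 10 ballots; Yilmaz wins 10–1.
Park vs Osei: 9 to 2, Park.
Park vs Varga: Park is ranked higher on 4+5 = 9 ballots, Varga on 2. Park wins 9–2.
Park vs Ferraro: 4 to 7, Ferraro.
Osei vs Varga: Osei is ranked higher on 5+1 = 6 ballots, Varga on 5. Osei wins 6–5.
Osei vs Ferraro: 0 for Osei, 11 for Ferraro — Ferraro by 11–0.
Varga vs Ferraro: 5 to 6, Ferraro.
Yilmaz beats each of Ivanov, Park, Osei, Varga, Ferraro — Yilmaz is the Condorcet winner.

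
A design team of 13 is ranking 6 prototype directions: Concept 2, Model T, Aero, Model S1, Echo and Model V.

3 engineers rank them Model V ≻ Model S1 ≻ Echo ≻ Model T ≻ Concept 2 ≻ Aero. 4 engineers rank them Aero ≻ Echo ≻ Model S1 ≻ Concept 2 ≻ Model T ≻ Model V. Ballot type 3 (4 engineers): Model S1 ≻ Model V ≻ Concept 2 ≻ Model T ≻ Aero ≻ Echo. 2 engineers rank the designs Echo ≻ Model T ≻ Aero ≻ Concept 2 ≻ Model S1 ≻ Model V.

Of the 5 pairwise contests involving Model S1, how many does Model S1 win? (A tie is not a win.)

5

Model S1 against each rival (13 engineers):
Model S1 vs Concept 2: Model S1, 11–2.
Model S1 vs Model T: Model S1 wins 11–2.
Model S1 vs Aero: Model S1 is ranked higher on 3+4 = 7 ballots, Aero on 6. Model S1 wins 7–6.
Model S1 vs Echo: Model S1 preferred on 3+4 = 7 ballots; Model S1 wins 7–6.
Model S1 vs Model V: Model S1 wins 10–3.
Model S1 beats Concept 2, Model T, Aero, Echo, Model V — 5 pairwise wins.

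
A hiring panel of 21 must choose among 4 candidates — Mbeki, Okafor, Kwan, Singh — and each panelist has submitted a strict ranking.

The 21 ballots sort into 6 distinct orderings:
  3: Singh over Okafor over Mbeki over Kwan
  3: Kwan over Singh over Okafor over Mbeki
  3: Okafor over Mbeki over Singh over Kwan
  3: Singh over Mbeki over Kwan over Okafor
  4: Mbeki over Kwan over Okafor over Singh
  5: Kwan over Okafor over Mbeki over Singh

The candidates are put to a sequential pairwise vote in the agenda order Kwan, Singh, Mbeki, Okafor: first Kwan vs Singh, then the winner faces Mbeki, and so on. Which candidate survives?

Round 1: Kwan vs Singh — 12–9, Kwan advances.
Round 2: Kwan vs Mbeki — 8–13, Mbeki advances.
Round 3: Mbeki vs Okafor — 7–14, Okafor advances.
The agenda winner is Okafor.

Okafor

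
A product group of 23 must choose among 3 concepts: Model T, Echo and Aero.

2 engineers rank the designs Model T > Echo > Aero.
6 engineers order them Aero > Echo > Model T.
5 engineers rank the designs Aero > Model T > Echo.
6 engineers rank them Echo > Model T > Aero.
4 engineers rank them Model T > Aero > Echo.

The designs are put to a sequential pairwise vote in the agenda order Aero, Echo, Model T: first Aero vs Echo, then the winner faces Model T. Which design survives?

Round 1: Aero vs Echo — 15–8, Aero advances.
Round 2: Aero vs Model T — 11–12, Model T advances.
The agenda winner is Model T.

Model T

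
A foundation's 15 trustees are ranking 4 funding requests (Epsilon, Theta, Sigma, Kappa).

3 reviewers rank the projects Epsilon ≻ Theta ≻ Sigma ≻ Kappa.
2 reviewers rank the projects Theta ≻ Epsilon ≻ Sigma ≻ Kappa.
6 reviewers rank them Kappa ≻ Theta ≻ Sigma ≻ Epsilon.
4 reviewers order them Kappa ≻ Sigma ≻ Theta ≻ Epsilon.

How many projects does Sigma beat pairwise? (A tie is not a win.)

1

Sigma against each rival (15 reviewers):
Sigma vs Epsilon: Sigma, 10–5.
Sigma vs Theta: Theta, 11–4.
Sigma vs Kappa: 5 to 10, Kappa.
Sigma beats Epsilon; loses to Theta, Kappa — 1 pairwise win.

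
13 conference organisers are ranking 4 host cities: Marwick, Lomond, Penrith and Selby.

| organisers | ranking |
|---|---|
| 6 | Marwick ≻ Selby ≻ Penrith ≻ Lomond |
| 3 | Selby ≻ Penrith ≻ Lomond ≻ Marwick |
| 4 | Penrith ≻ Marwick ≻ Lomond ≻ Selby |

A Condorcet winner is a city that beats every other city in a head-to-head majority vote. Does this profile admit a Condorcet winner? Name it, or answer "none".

Head-to-head results (13 organisers):
Marwick vs Lomond: 10 to 3, Marwick.
Marwick vs Penrith: Marwick is ranked higher on 6 ballots, Penrith on 7. Penrith wins 7–6.
Marwick vs Selby: Marwick preferred on 6+4 = 10 ballots; Marwick wins 10–3.
Lomond vs Penrith: 0 to 13, Penrith.
Lomond vs Selby: 4 for Lomond, 9 for Selby — Selby by 9–4.
Penrith vs Selby: 4 to 9, Selby.
Each city drops at least one matchup (Marwick loses to Penrith; Lomond loses to Marwick; Penrith loses to Selby; Selby loses to Marwick); the cycle Marwick > Selby > Penrith > Marwick rules out a Condorcet winner.

none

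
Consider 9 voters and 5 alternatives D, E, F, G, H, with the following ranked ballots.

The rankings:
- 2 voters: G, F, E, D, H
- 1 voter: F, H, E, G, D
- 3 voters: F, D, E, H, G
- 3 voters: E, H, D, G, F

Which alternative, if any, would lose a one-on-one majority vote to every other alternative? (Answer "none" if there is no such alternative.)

none

Pairwise majorities:
D–E: E 6–3.
D vs F: F wins 6–3.
D–G: D 6–3.
D vs H: D, 5–4.
E–F: F 6–3.
E–G: E 7–2.
E vs H: 2+3+3 = 8 for E, 1 for H — E by 8–1.
F vs G: G, 5–4.
F vs H: 6 to 3, F.
G vs H: G is ranked higher on 2 ballots, H on 7. H wins 7–2.
Every alternative wins at least one matchup (D beats G; E beats D; F beats D; G beats F; H beats G), so there is no Condorcet loser.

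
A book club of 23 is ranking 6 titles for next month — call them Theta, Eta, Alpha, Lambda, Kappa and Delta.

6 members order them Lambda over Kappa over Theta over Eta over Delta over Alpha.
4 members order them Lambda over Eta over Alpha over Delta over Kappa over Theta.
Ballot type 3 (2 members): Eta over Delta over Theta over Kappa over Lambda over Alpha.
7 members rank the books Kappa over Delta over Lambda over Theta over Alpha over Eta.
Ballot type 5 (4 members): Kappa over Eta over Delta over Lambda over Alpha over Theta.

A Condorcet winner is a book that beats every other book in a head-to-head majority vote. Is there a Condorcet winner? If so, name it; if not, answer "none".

Check each pair by majority over 23 ballots:
Theta–Eta: Theta 13–10.
Theta–Alpha: Theta 15–8.
Theta vs Lambda: Lambda, 21–2.
Theta vs Kappa: Kappa wins 21–2.
Theta vs Delta: Delta wins 17–6.
Eta vs Alpha: Eta, 16–7.
Eta–Lambda: Lambda 17–6.
Eta–Kappa: Kappa 17–6.
Eta vs Delta: Eta wins 16–7.
Alpha vs Lambda: Lambda, 23–0.
Alpha vs Kappa: Kappa, 19–4.
Alpha–Delta: Delta 19–4.
Lambda vs Kappa: Kappa wins 13–10.
Lambda–Delta: Delta 13–10.
Kappa vs Delta: Kappa, 17–6.
Kappa wins every pairwise contest, so Kappa is the Condorcet winner.

Kappa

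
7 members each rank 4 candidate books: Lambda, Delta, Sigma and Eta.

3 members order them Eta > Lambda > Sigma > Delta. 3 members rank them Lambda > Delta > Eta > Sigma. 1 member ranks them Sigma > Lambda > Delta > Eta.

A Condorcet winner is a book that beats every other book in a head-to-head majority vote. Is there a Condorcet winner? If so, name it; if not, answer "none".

Head-to-head results (7 members):
Lambda vs Delta: Lambda, 7–0.
Lambda vs Sigma: Lambda wins 6–1.
Lambda–Eta: Lambda 4–3.
Delta–Sigma: Sigma 4–3.
Delta–Eta: Delta 4–3.
Sigma–Eta: Eta 6–1.
Only Lambda has no losses; Lambda is the Condorcet winner.

Lambda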